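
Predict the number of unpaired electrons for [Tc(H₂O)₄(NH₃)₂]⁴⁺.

3 unpaired electrons

Water is neutral; ammonia is neutral; balancing the +4 overall charge requires Tc(IV).
Technetium is a group-7 element; Tc(IV) is therefore d³.
In an octahedral field the d³ configuration is t₂g³e_g⁰ (only one arrangement possible), giving 3 unpaired electrons.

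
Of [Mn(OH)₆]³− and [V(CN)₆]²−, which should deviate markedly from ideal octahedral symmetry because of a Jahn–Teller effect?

[Mn(OH)₆]³−

[Mn(OH)₆]³−: Ligand charges: each hydroxide is −1. With an overall charge of −3 the manganese centre must be in the +3 oxidation state. Manganese is a group-7 element; Mn(III) is therefore d⁴. Hydroxide is a weak-field ligand for a first-row metal, so the complex is high-spin. The t₂g³e_g¹ (high-spin) configuration has an unevenly filled e_g set; the Jahn–Teller theorem predicts a tetragonal distortion (typically axial elongation) to lift the degeneracy.
[V(CN)₆]²−: Each cyanide is −1; balancing the −2 overall charge requires V(IV). Group 5 minus oxidation state 4 gives a d¹ configuration. The d¹ configuration leaves the e_g set evenly filled (or empty) — no strong Jahn–Teller driving force.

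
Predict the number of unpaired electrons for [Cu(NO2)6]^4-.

Each nitro (N-bound nitrite) is −1; balancing the −4 overall charge requires Cu(II).
Group 11 minus oxidation state 2 gives a d⁹ configuration.
In an octahedral field the d⁹ configuration is t₂g⁶e_g³ (only one arrangement possible), giving 1 unpaired electron.

1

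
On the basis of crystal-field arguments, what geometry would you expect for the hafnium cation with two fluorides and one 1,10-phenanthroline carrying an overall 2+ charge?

tetrahedral

Ligand charges: each fluoride is −1; 1,10-phenanthroline is neutral. With an overall charge of +2 the hafnium centre must be in the +4 oxidation state.
Hf sits in group 4, so the d-electron count is 4 − 4 = 0.
Counting donor atoms: 2×fluoride (monodentate) → 2 donors; 1×1,10-phenanthroline (bidentate) → 2 donors. Coordination number = 4.
A d⁰ ion has no crystal-field stabilisation preference between square planar and tetrahedral, so four ligands adopt the sterically favoured tetrahedral geometry.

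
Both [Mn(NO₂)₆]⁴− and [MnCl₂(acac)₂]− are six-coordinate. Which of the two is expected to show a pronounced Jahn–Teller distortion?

[Mn(NO₂)₆]⁴−: Each nitro (N-bound nitrite) is −1; balancing the −4 overall charge requires Mn(II). Group 7 minus oxidation state 2 gives a d⁵ configuration. Nitro (N-bound nitrite) is a strong-field ligand (high in the spectrochemical series) for a first-row metal, so the complex is low-spin. The d⁵ configuration leaves the e_g set evenly filled (or empty) — no strong Jahn–Teller driving force.
[MnCl₂(acac)₂]−: Each chloride is −1; each acetylacetonate is −1; balancing the −1 overall charge requires Mn(III). Manganese is a group-7 element; Mn(III) is therefore d⁴. Acetylacetonate and chloride are weak-field ligands for a first-row metal, so the complex is high-spin. The t₂g³e_g¹ (high-spin) configuration has an unevenly filled e_g set; the Jahn–Teller theorem predicts a tetragonal distortion (typically axial elongation) to lift the degeneracy.

[MnCl₂(acac)₂]−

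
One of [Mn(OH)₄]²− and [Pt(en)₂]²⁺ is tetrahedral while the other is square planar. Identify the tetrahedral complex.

For [Mn(OH)₄]²−: Summing ligand charges against the −2 overall charge gives an oxidation state of +2 for manganese. Group 7 minus oxidation state 2 gives a d⁵ configuration. A high-spin d⁵ ion has zero CFSE in either geometry, so four ligands adopt the sterically favoured tetrahedral geometry. → tetrahedral.
For [Pt(en)₂]²⁺: Ligand charges: ethylenediamine is neutral. With an overall charge of +2 the platinum centre must be in the +2 oxidation state. Platinum is a group-10 element; Pt(II) is therefore d⁸. A 5d d⁸ ion has a large crystal-field splitting; square planar leaves the high-energy d_{x²−y²} orbital empty and maximises CFSE. → square planar.

[Mn(OH)₄]²−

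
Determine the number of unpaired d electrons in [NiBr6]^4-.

Each bromide is −1; balancing the −4 overall charge requires Ni(II).
Nickel is a group-10 element; Ni(II) is therefore d⁸.
In an octahedral field the d⁸ configuration is t₂g⁶e_g² (only one arrangement possible), giving 2 unpaired electrons.

2 unpaired electrons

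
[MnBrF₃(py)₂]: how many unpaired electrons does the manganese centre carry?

3 unpaired electrons

Each bromide is −1; each fluoride is −1; pyridine is neutral; balancing the 0 overall charge requires Mn(IV).
Manganese is a group-7 element; Mn(IV) is therefore d³.
In an octahedral field the d³ configuration is t₂g³e_g⁰ (only one arrangement possible), giving 3 unpaired electrons.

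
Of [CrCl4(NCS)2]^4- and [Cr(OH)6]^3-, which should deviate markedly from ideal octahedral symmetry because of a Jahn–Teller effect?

[CrCl4(NCS)2]^4-

[CrCl4(NCS)2]^4-: Each chloride is −1; each isothiocyanate is −1; balancing the −4 overall charge requires Cr(II). Cr sits in group 6, so the d-electron count is 6 − 2 = 4. Chloride and isothiocyanate are weak-field ligands for a first-row metal, so the complex is high-spin. The t₂g³e_g¹ (high-spin) configuration has an unevenly filled e_g set; the Jahn–Teller theorem predicts a tetragonal distortion (typically axial elongation) to lift the degeneracy.
[Cr(OH)6]^3-: Ligand charges: each hydroxide is −1. With an overall charge of −3 the chromium centre must be in the +3 oxidation state. Chromium is a group-6 element; Cr(III) is therefore d³. The d³ configuration leaves the e_g set evenly filled (or empty) — no strong Jahn–Teller driving force.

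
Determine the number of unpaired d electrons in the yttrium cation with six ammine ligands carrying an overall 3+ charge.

Summing ligand charges against the +3 overall charge gives an oxidation state of +3 for yttrium.
Group 3 minus oxidation state 3 gives a d⁰ configuration.
In an octahedral field the d⁰ configuration is t₂g⁰e_g⁰, giving 0 unpaired electrons.

0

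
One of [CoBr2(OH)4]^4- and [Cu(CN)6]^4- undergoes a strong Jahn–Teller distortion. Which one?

[CoBr2(OH)4]^4-: Each bromide is −1; each hydroxide is −1; balancing the −4 overall charge requires Co(II). Co sits in group 9, so the d-electron count is 9 − 2 = 7. Bromide and hydroxide are weak-field ligands for a first-row metal, so the complex is high-spin. The d⁷ configuration leaves the e_g set evenly filled (or empty) — no strong Jahn–Teller driving force.
[Cu(CN)6]^4-: Each cyanide is −1; balancing the −4 overall charge requires Cu(II). Copper is a group-11 element; Cu(II) is therefore d⁹. The t₂g⁶e_g³ configuration has an unevenly filled e_g set; the Jahn–Teller theorem predicts a tetragonal distortion (typically axial elongation) to lift the degeneracy.

[Cu(CN)6]^4-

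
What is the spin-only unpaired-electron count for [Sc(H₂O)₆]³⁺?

Water is neutral; balancing the +3 overall charge requires Sc(III).
Sc sits in group 3, so the d-electron count is 3 − 3 = 0.
In an octahedral field the d⁰ configuration is t₂g⁰e_g⁰, giving 0 unpaired electrons.

0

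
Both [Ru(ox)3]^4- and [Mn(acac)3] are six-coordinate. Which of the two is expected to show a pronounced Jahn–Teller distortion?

[Mn(acac)3]

[Ru(ox)3]^4-: Ligand charges: each oxalate is −2. With an overall charge of −4 the ruthenium centre must be in the +2 oxidation state. Ru sits in group 8, so the d-electron count is 8 − 2 = 6. A 4d ion has a large Δₒ and is invariably low-spin. The d⁶ configuration leaves the e_g set evenly filled (or empty) — no strong Jahn–Teller driving force.
[Mn(acac)3]: Summing ligand charges against the 0 overall charge gives an oxidation state of +3 for manganese. Group 7 minus oxidation state 3 gives a d⁴ configuration. Acetylacetonate is a weak-field ligand for a first-row metal, so the complex is high-spin. The t₂g³e_g¹ (high-spin) configuration has an unevenly filled e_g set; the Jahn–Teller theorem predicts a tetragonal distortion (typically axial elongation) to lift the degeneracy.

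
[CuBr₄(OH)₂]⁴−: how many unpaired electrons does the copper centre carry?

1 unpaired electron

Each bromide is −1; each hydroxide is −1; balancing the −4 overall charge requires Cu(II).
Cu sits in group 11, so the d-electron count is 11 − 2 = 9.
In an octahedral field the d⁹ configuration is t₂g⁶e_g³ (only one arrangement possible), giving 1 unpaired electron.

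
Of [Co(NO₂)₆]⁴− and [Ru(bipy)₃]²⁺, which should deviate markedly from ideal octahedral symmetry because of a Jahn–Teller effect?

[Co(NO₂)₆]⁴−: Ligand charges: each nitro (N-bound nitrite) is −1. With an overall charge of −4 the cobalt centre must be in the +2 oxidation state. Group 9 minus oxidation state 2 gives a d⁷ configuration. Nitro (N-bound nitrite) is a strong-field ligand (high in the spectrochemical series) for a first-row metal, so the complex is low-spin. The t₂g⁶e_g¹ (low-spin) configuration has an unevenly filled e_g set; the Jahn–Teller theorem predicts a tetragonal distortion (typically axial elongation) to lift the degeneracy.
[Ru(bipy)₃]²⁺: 2,2′-bipyridine is neutral; balancing the +2 overall charge requires Ru(II). Ru sits in group 8, so the d-electron count is 8 − 2 = 6. A 4d ion has a large Δₒ and is invariably low-spin. The d⁶ configuration leaves the e_g set evenly filled (or empty) — no strong Jahn–Teller driving force.

[Co(NO₂)₆]⁴−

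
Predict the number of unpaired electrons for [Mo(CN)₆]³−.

Summing ligand charges against the −3 overall charge gives an oxidation state of +3 for molybdenum.
Group 6 minus oxidation state 3 gives a d³ configuration.
In an octahedral field the d³ configuration is t₂g³e_g⁰ (only one arrangement possible), giving 3 unpaired electrons.

3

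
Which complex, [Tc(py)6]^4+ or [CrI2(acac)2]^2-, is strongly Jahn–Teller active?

[CrI2(acac)2]^2-

[Tc(py)6]^4+: Summing ligand charges against the +4 overall charge gives an oxidation state of +4 for technetium. Group 7 minus oxidation state 4 gives a d³ configuration. The d³ configuration leaves the e_g set evenly filled (or empty) — no strong Jahn–Teller driving force.
[CrI2(acac)2]^2-: Ligand charges: each iodide is −1; each acetylacetonate is −1. With an overall charge of −2 the chromium centre must be in the +2 oxidation state. Group 6 minus oxidation state 2 gives a d⁴ configuration. Acetylacetonate and iodide are weak-field ligands for a first-row metal, so the complex is high-spin. The t₂g³e_g¹ (high-spin) configuration has an unevenly filled e_g set; the Jahn–Teller theorem predicts a tetragonal distortion (typically axial elongation) to lift the degeneracy.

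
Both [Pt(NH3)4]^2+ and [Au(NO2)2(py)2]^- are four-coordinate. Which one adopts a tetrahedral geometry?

[Au(NO2)2(py)2]^-

For [Pt(NH3)4]^2+: Ammonia is neutral; balancing the +2 overall charge requires Pt(II). Platinum is a group-10 element; Pt(II) is therefore d⁸. A 5d d⁸ ion has a large crystal-field splitting; square planar leaves the high-energy d_{x²−y²} orbital empty and maximises CFSE. → square planar.
For [Au(NO2)2(py)2]^-: Summing ligand charges against the −1 overall charge gives an oxidation state of +1 for gold. Au sits in group 11, so the d-electron count is 11 − 1 = 10. A d¹⁰ ion has no crystal-field stabilisation preference between square planar and tetrahedral, so four ligands adopt the sterically favoured tetrahedral geometry. → tetrahedral.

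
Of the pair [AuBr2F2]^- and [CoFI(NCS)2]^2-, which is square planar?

[AuBr2F2]^-

For [AuBr2F2]^-: Ligand charges: each bromide is −1; each fluoride is −1. With an overall charge of −1 the gold centre must be in the +3 oxidation state. Au sits in group 11, so the d-electron count is 11 − 3 = 8. A 5d d⁸ ion has a large crystal-field splitting; square planar leaves the high-energy d_{x²−y²} orbital empty and maximises CFSE. → square planar.
For [CoFI(NCS)2]^2-: Summing ligand charges against the −2 overall charge gives an oxidation state of +2 for cobalt. Group 9 minus oxidation state 2 gives a d⁷ configuration. For a high-spin 3d d⁷ ion with weak-field ligands the small Δₜ gives little square-planar CFSE advantage, so four ligands adopt the sterically favoured tetrahedral geometry. → tetrahedral.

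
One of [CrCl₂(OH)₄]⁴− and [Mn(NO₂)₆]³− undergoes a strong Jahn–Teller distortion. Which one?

[CrCl₂(OH)₄]⁴−

[CrCl₂(OH)₄]⁴−: Each chloride is −1; each hydroxide is −1; balancing the −4 overall charge requires Cr(II). Chromium is a group-6 element; Cr(II) is therefore d⁴. Chloride and hydroxide are weak-field ligands for a first-row metal, so the complex is high-spin. The t₂g³e_g¹ (high-spin) configuration has an unevenly filled e_g set; the Jahn–Teller theorem predicts a tetragonal distortion (typically axial elongation) to lift the degeneracy.
[Mn(NO₂)₆]³−: Summing ligand charges against the −3 overall charge gives an oxidation state of +3 for manganese. Manganese is a group-7 element; Mn(III) is therefore d⁴. Nitro (N-bound nitrite) is a strong-field ligand (high in the spectrochemical series) for a first-row metal, so the complex is low-spin. The d⁴ configuration leaves the e_g set evenly filled (or empty) — no strong Jahn–Teller driving force.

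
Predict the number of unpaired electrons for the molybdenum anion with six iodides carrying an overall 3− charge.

3 unpaired electrons

Ligand charges: each iodide is −1. With an overall charge of −3 the molybdenum centre must be in the +3 oxidation state.
Molybdenum is a group-6 element; Mo(III) is therefore d³.
In an octahedral field the d³ configuration is t₂g³e_g⁰ (only one arrangement possible), giving 3 unpaired electrons.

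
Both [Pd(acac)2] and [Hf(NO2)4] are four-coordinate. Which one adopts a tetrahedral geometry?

For [Pd(acac)2]: Ligand charges: each acetylacetonate is −1. With an overall charge of 0 the palladium centre must be in the +2 oxidation state. Pd sits in group 10, so the d-electron count is 10 − 2 = 8. A 4d d⁸ ion has a large crystal-field splitting; square planar leaves the high-energy d_{x²−y²} orbital empty and maximises CFSE. → square planar.
For [Hf(NO2)4]: Ligand charges: each nitro (N-bound nitrite) is −1. With an overall charge of 0 the hafnium centre must be in the +4 oxidation state. Hf sits in group 4, so the d-electron count is 4 − 4 = 0. A d⁰ ion has no crystal-field stabilisation preference between square planar and tetrahedral, so four ligands adopt the sterically favoured tetrahedral geometry. → tetrahedral.

[Hf(NO2)4]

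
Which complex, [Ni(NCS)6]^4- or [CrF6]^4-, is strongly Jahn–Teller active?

[Ni(NCS)6]^4-: Ligand charges: each isothiocyanate is −1. With an overall charge of −4 the nickel centre must be in the +2 oxidation state. Ni sits in group 10, so the d-electron count is 10 − 2 = 8. The d⁸ configuration leaves the e_g set evenly filled (or empty) — no strong Jahn–Teller driving force.
[CrF6]^4-: Summing ligand charges against the −4 overall charge gives an oxidation state of +2 for chromium. Group 6 minus oxidation state 2 gives a d⁴ configuration. Fluoride is a weak-field ligand for a first-row metal, so the complex is high-spin. The t₂g³e_g¹ (high-spin) configuration has an unevenly filled e_g set; the Jahn–Teller theorem predicts a tetragonal distortion (typically axial elongation) to lift the degeneracy.

[CrF6]^4-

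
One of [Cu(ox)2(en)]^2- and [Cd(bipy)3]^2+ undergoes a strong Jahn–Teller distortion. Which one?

[Cu(ox)2(en)]^2-

[Cu(ox)2(en)]^2-: Summing ligand charges against the −2 overall charge gives an oxidation state of +2 for copper. Cu sits in group 11, so the d-electron count is 11 − 2 = 9. The t₂g⁶e_g³ configuration has an unevenly filled e_g set; the Jahn–Teller theorem predicts a tetragonal distortion (typically axial elongation) to lift the degeneracy.
[Cd(bipy)3]^2+: Ligand charges: 2,2′-bipyridine is neutral. With an overall charge of +2 the cadmium centre must be in the +2 oxidation state. Cd sits in group 12, so the d-electron count is 12 − 2 = 10. The d¹⁰ configuration leaves the e_g set evenly filled (or empty) — no strong Jahn–Teller driving force.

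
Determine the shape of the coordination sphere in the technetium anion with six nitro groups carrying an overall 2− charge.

octahedral

Ligand charges: each nitro (N-bound nitrite) is −1. With an overall charge of −2 the technetium centre must be in the +4 oxidation state.
Technetium is a group-7 element; Tc(IV) is therefore d³.
With 6 monodentate ligands the coordination number is 6.
Six donors around a single metal centre give an octahedral coordination sphere.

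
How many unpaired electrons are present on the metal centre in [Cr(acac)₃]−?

Ligand charges: each acetylacetonate is −1. With an overall charge of −1 the chromium centre must be in the +2 oxidation state.
Cr sits in group 6, so the d-electron count is 6 − 2 = 4.
Counting donor atoms: 3×acetylacetonate (bidentate) → 6 donors. Coordination number = 6.
The spin state decides the count: Acetylacetonate is a weak-field ligand for a first-row metal, so the complex is high-spin.
An octahedral high-spin d⁴ ion is t₂g³e_g¹, giving 4 unpaired electrons.

4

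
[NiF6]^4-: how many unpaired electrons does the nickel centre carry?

2

Summing ligand charges against the −4 overall charge gives an oxidation state of +2 for nickel.
Nickel is a group-10 element; Ni(II) is therefore d⁸.
In an octahedral field the d⁸ configuration is t₂g⁶e_g² (only one arrangement possible), giving 2 unpaired electrons.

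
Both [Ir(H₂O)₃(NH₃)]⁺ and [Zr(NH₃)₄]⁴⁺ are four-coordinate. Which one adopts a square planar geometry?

[Ir(H₂O)₃(NH₃)]⁺

For [Ir(H₂O)₃(NH₃)]⁺: Water is neutral; ammonia is neutral; balancing the +1 overall charge requires Ir(I). Ir sits in group 9, so the d-electron count is 9 − 1 = 8. A 5d d⁸ ion has a large crystal-field splitting; square planar leaves the high-energy d_{x²−y²} orbital empty and maximises CFSE. → square planar.
For [Zr(NH₃)₄]⁴⁺: Ammonia is neutral; balancing the +4 overall charge requires Zr(IV). Group 4 minus oxidation state 4 gives a d⁰ configuration. A d⁰ ion has no crystal-field stabilisation preference between square planar and tetrahedral, so four ligands adopt the sterically favoured tetrahedral geometry. → tetrahedral.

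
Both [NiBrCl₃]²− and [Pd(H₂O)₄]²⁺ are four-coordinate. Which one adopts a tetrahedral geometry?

[NiBrCl₃]²−

For [NiBrCl₃]²−: Summing ligand charges against the −2 overall charge gives an oxidation state of +2 for nickel. Group 10 minus oxidation state 2 gives a d⁸ configuration. Bromide and chloride are weak-field ligands. With weak-field ligands the CFSE gain from square planar is small, so a 3d d⁸ ion takes the sterically preferred tetrahedral geometry. → tetrahedral.
For [Pd(H₂O)₄]²⁺: Ligand charges: water is neutral. With an overall charge of +2 the palladium centre must be in the +2 oxidation state. Group 10 minus oxidation state 2 gives a d⁸ configuration. A 4d d⁸ ion has a large crystal-field splitting; square planar leaves the high-energy d_{x²−y²} orbital empty and maximises CFSE. → square planar.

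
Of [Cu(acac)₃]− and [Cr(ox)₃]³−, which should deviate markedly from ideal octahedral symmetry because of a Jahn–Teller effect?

[Cu(acac)₃]−

[Cu(acac)₃]−: Summing ligand charges against the −1 overall charge gives an oxidation state of +2 for copper. Cu sits in group 11, so the d-electron count is 11 − 2 = 9. The t₂g⁶e_g³ configuration has an unevenly filled e_g set; the Jahn–Teller theorem predicts a tetragonal distortion (typically axial elongation) to lift the degeneracy.
[Cr(ox)₃]³−: Ligand charges: each oxalate is −2. With an overall charge of −3 the chromium centre must be in the +3 oxidation state. Chromium is a group-6 element; Cr(III) is therefore d³. The d³ configuration leaves the e_g set evenly filled (or empty) — no strong Jahn–Teller driving force.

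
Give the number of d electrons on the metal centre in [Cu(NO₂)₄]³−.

Ligand charges: each nitro (N-bound nitrite) is −1. With an overall charge of −3 the copper centre must be in the +1 oxidation state.
Copper is a group-11 element; Cu(I) is therefore d¹⁰.

d10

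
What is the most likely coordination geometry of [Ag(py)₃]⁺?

trigonal planar

Ligand charges: pyridine is neutral. With an overall charge of +1 the silver centre must be in the +1 oxidation state.
Ag sits in group 11, so the d-electron count is 11 − 1 = 10.
Coordination number: 3.
Three ligands around a d¹⁰ centre minimise repulsion in a trigonal-planar arrangement.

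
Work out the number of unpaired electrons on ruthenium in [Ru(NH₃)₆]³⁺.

Summing ligand charges against the +3 overall charge gives an oxidation state of +3 for ruthenium.
Group 8 minus oxidation state 3 gives a d⁵ configuration.
The spin state decides the count: a 4d ion has a large Δₒ and is invariably low-spin.
An octahedral low-spin d⁵ ion is t₂g⁵e_g⁰, giving 1 unpaired electron.

1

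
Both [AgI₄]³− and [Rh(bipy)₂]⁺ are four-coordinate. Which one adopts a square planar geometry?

[Rh(bipy)₂]⁺

For [AgI₄]³−: Summing ligand charges against the −3 overall charge gives an oxidation state of +1 for silver. Silver is a group-11 element; Ag(I) is therefore d¹⁰. A d¹⁰ ion has no crystal-field stabilisation preference between square planar and tetrahedral, so four ligands adopt the sterically favoured tetrahedral geometry. → tetrahedral.
For [Rh(bipy)₂]⁺: 2,2′-bipyridine is neutral; balancing the +1 overall charge requires Rh(I). Rhodium is a group-9 element; Rh(I) is therefore d⁸. A 4d d⁸ ion has a large crystal-field splitting; square planar leaves the high-energy d_{x²−y²} orbital empty and maximises CFSE. → square planar.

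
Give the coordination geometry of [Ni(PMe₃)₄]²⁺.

square planar

Ligand charges: trimethylphosphine is neutral. With an overall charge of +2 the nickel centre must be in the +2 oxidation state.
Nickel is a group-10 element; Ni(II) is therefore d⁸.
Coordination number: 4.
Trimethylphosphine is a strong-field ligand (high in the spectrochemical series).
A 3d d⁸ ion with strong-field ligands gains enough CFSE to favour square planar over tetrahedral.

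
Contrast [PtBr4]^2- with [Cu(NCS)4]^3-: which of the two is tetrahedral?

[Cu(NCS)4]^3-

For [PtBr4]^2-: Each bromide is −1; balancing the −2 overall charge requires Pt(II). Pt sits in group 10, so the d-electron count is 10 − 2 = 8. A 5d d⁸ ion has a large crystal-field splitting; square planar leaves the high-energy d_{x²−y²} orbital empty and maximises CFSE. → square planar.
For [Cu(NCS)4]^3-: Ligand charges: each isothiocyanate is −1. With an overall charge of −3 the copper centre must be in the +1 oxidation state. Group 11 minus oxidation state 1 gives a d¹⁰ configuration. A d¹⁰ ion has no crystal-field stabilisation preference between square planar and tetrahedral, so four ligands adopt the sterically favoured tetrahedral geometry. → tetrahedral.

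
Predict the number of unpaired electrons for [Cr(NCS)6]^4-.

Summing ligand charges against the −4 overall charge gives an oxidation state of +2 for chromium.
Chromium is a group-6 element; Cr(II) is therefore d⁴.
The spin state decides the count: Isothiocyanate is a weak-field ligand for a first-row metal, so the complex is high-spin.
An octahedral high-spin d⁴ ion is t₂g³e_g¹, giving 4 unpaired electrons.

4 unpaired electrons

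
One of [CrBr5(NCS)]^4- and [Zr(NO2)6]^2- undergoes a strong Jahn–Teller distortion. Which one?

[CrBr5(NCS)]^4-

[CrBr5(NCS)]^4-: Each bromide is −1; each isothiocyanate is −1; balancing the −4 overall charge requires Cr(II). Cr sits in group 6, so the d-electron count is 6 − 2 = 4. Bromide and isothiocyanate are weak-field ligands for a first-row metal, so the complex is high-spin. The t₂g³e_g¹ (high-spin) configuration has an unevenly filled e_g set; the Jahn–Teller theorem predicts a tetragonal distortion (typically axial elongation) to lift the degeneracy.
[Zr(NO2)6]^2-: Ligand charges: each nitro (N-bound nitrite) is −1. With an overall charge of −2 the zirconium centre must be in the +4 oxidation state. Zr sits in group 4, so the d-electron count is 4 − 4 = 0. The d⁰ configuration leaves the e_g set evenly filled (or empty) — no strong Jahn–Teller driving force.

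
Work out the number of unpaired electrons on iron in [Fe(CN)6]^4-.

0 unpaired electrons

Each cyanide is −1; balancing the −4 overall charge requires Fe(II).
Iron is a group-8 element; Fe(II) is therefore d⁶.
The spin state decides the count: Cyanide is a strong-field ligand (high in the spectrochemical series) for a first-row metal, so the complex is low-spin.
An octahedral low-spin d⁶ ion is t₂g⁶e_g⁰, giving 0 unpaired electrons.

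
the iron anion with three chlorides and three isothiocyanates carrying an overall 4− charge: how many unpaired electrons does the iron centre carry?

4 unpaired electrons

Summing ligand charges against the −4 overall charge gives an oxidation state of +2 for iron.
Iron is a group-8 element; Fe(II) is therefore d⁶.
The spin state decides the count: Chloride and isothiocyanate are weak-field ligands for a first-row metal, so the complex is high-spin.
An octahedral high-spin d⁶ ion is t₂g⁴e_g², giving 4 unpaired electrons.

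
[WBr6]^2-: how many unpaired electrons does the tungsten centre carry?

2 unpaired electrons

Ligand charges: each bromide is −1. With an overall charge of −2 the tungsten centre must be in the +4 oxidation state.
Group 6 minus oxidation state 4 gives a d² configuration.
In an octahedral field the d² configuration is t₂g²e_g⁰ (only one arrangement possible), giving 2 unpaired electrons.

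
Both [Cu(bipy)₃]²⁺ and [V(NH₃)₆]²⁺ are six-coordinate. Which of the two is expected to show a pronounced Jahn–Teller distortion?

[Cu(bipy)₃]²⁺: 2,2′-bipyridine is neutral; balancing the +2 overall charge requires Cu(II). Group 11 minus oxidation state 2 gives a d⁹ configuration. The t₂g⁶e_g³ configuration has an unevenly filled e_g set; the Jahn–Teller theorem predicts a tetragonal distortion (typically axial elongation) to lift the degeneracy.
[V(NH₃)₆]²⁺: Ligand charges: ammonia is neutral. With an overall charge of +2 the vanadium centre must be in the +2 oxidation state. Vanadium is a group-5 element; V(II) is therefore d³. The d³ configuration leaves the e_g set evenly filled (or empty) — no strong Jahn–Teller driving force.

[Cu(bipy)₃]²⁺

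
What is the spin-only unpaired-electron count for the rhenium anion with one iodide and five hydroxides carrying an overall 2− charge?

3

Each iodide is −1; each hydroxide is −1; balancing the −2 overall charge requires Re(IV).
Group 7 minus oxidation state 4 gives a d³ configuration.
In an octahedral field the d³ configuration is t₂g³e_g⁰ (only one arrangement possible), giving 3 unpaired electrons.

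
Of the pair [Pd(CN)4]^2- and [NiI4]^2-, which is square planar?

For [Pd(CN)4]^2-: Summing ligand charges against the −2 overall charge gives an oxidation state of +2 for palladium. Palladium is a group-10 element; Pd(II) is therefore d⁸. A 4d d⁸ ion has a large crystal-field splitting; square planar leaves the high-energy d_{x²−y²} orbital empty and maximises CFSE. → square planar.
For [NiI4]^2-: Summing ligand charges against the −2 overall charge gives an oxidation state of +2 for nickel. Ni sits in group 10, so the d-electron count is 10 − 2 = 8. Iodide is a weak-field ligand. With weak-field ligands the CFSE gain from square planar is small, so a 3d d⁸ ion takes the sterically preferred tetrahedral geometry. → tetrahedral.

[Pd(CN)4]^2-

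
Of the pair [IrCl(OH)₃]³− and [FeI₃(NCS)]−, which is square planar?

[IrCl(OH)₃]³−

For [IrCl(OH)₃]³−: Ligand charges: each chloride is −1; each hydroxide is −1. With an overall charge of −3 the iridium centre must be in the +1 oxidation state. Group 9 minus oxidation state 1 gives a d⁸ configuration. A 5d d⁸ ion has a large crystal-field splitting; square planar leaves the high-energy d_{x²−y²} orbital empty and maximises CFSE. → square planar.
For [FeI₃(NCS)]−: Each iodide is −1; each isothiocyanate is −1; balancing the −1 overall charge requires Fe(III). Group 8 minus oxidation state 3 gives a d⁵ configuration. A high-spin d⁵ ion has zero CFSE in either geometry, so four ligands adopt the sterically favoured tetrahedral geometry. → tetrahedral.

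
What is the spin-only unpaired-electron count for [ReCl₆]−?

2

Each chloride is −1; balancing the −1 overall charge requires Re(V).
Group 7 minus oxidation state 5 gives a d² configuration.
In an octahedral field the d² configuration is t₂g²e_g⁰ (only one arrangement possible), giving 2 unpaired electrons.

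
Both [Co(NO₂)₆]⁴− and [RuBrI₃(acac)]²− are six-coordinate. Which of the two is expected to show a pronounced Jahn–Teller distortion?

[Co(NO₂)₆]⁴−

[Co(NO₂)₆]⁴−: Summing ligand charges against the −4 overall charge gives an oxidation state of +2 for cobalt. Co sits in group 9, so the d-electron count is 9 − 2 = 7. Nitro (N-bound nitrite) is a strong-field ligand (high in the spectrochemical series) for a first-row metal, so the complex is low-spin. The t₂g⁶e_g¹ (low-spin) configuration has an unevenly filled e_g set; the Jahn–Teller theorem predicts a tetragonal distortion (typically axial elongation) to lift the degeneracy.
[RuBrI₃(acac)]²−: Each bromide is −1; each iodide is −1; each acetylacetonate is −1; balancing the −2 overall charge requires Ru(III). Group 8 minus oxidation state 3 gives a d⁵ configuration. A 4d ion has a large Δₒ and is invariably low-spin. The d⁵ configuration leaves the e_g set evenly filled (or empty) — no strong Jahn–Teller driving force.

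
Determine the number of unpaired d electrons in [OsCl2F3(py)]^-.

2

Each chloride is −1; each fluoride is −1; pyridine is neutral; balancing the −1 overall charge requires Os(IV).
Os sits in group 8, so the d-electron count is 8 − 4 = 4.
The spin state decides the count: a 5d ion has a large Δₒ and is invariably low-spin.
An octahedral low-spin d⁴ ion is t₂g⁴e_g⁰, giving 2 unpaired electrons.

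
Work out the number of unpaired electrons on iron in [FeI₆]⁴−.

Ligand charges: each iodide is −1. With an overall charge of −4 the iron centre must be in the +2 oxidation state.
Iron is a group-8 element; Fe(II) is therefore d⁶.
The spin state decides the count: Iodide is a weak-field ligand for a first-row metal, so the complex is high-spin.
An octahedral high-spin d⁶ ion is t₂g⁴e_g², giving 4 unpaired electrons.

4 unpaired electrons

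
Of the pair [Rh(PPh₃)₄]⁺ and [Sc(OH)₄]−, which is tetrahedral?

[Sc(OH)₄]−

For [Rh(PPh₃)₄]⁺: Ligand charges: triphenylphosphine is neutral. With an overall charge of +1 the rhodium centre must be in the +1 oxidation state. Group 9 minus oxidation state 1 gives a d⁸ configuration. A 4d d⁸ ion has a large crystal-field splitting; square planar leaves the high-energy d_{x²−y²} orbital empty and maximises CFSE. → square planar.
For [Sc(OH)₄]−: Ligand charges: each hydroxide is −1. With an overall charge of −1 the scandium centre must be in the +3 oxidation state. Group 3 minus oxidation state 3 gives a d⁰ configuration. A d⁰ ion has no crystal-field stabilisation preference between square planar and tetrahedral, so four ligands adopt the sterically favoured tetrahedral geometry. → tetrahedral.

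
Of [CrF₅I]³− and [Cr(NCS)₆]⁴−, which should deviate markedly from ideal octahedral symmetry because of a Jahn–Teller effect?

[CrF₅I]³−: Ligand charges: each fluoride is −1; each iodide is −1. With an overall charge of −3 the chromium centre must be in the +3 oxidation state. Chromium is a group-6 element; Cr(III) is therefore d³. The d³ configuration leaves the e_g set evenly filled (or empty) — no strong Jahn–Teller driving force.
[Cr(NCS)₆]⁴−: Summing ligand charges against the −4 overall charge gives an oxidation state of +2 for chromium. Chromium is a group-6 element; Cr(II) is therefore d⁴. Isothiocyanate is a weak-field ligand for a first-row metal, so the complex is high-spin. The t₂g³e_g¹ (high-spin) configuration has an unevenly filled e_g set; the Jahn–Teller theorem predicts a tetragonal distortion (typically axial elongation) to lift the degeneracy.

[Cr(NCS)₆]⁴−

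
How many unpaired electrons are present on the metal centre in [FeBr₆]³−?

Ligand charges: each bromide is −1. With an overall charge of −3 the iron centre must be in the +3 oxidation state.
Fe sits in group 8, so the d-electron count is 8 − 3 = 5.
The spin state decides the count: Bromide is a weak-field ligand for a first-row metal, so the complex is high-spin.
An octahedral high-spin d⁵ ion is t₂g³e_g², giving 5 unpaired electrons.

5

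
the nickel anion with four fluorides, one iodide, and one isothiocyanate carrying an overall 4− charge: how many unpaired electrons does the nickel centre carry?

Ligand charges: each fluoride is −1; each iodide is −1; each isothiocyanate is −1. With an overall charge of −4 the nickel centre must be in the +2 oxidation state.
Nickel is a group-10 element; Ni(II) is therefore d⁸.
In an octahedral field the d⁸ configuration is t₂g⁶e_g² (only one arrangement possible), giving 2 unpaired electrons.

2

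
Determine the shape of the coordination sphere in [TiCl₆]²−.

octahedral

Summing ligand charges against the −2 overall charge gives an oxidation state of +4 for titanium.
Titanium is a group-4 element; Ti(IV) is therefore d⁰.
With 6 monodentate ligands the coordination number is 6.
Six donors around a single metal centre give an octahedral coordination sphere.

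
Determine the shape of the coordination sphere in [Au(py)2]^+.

linear

Ligand charges: pyridine is neutral. With an overall charge of +1 the gold centre must be in the +1 oxidation state.
Group 11 minus oxidation state 1 gives a d¹⁰ configuration.
With 2 monodentate ligands the coordination number is 2.
A d¹⁰ ion with only two ligands adopts a linear arrangement (sp hybridisation; no CFSE preference).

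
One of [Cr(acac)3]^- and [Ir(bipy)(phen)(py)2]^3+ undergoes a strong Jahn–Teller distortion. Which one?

[Cr(acac)3]^-: Each acetylacetonate is −1; balancing the −1 overall charge requires Cr(II). Group 6 minus oxidation state 2 gives a d⁴ configuration. Acetylacetonate is a weak-field ligand for a first-row metal, so the complex is high-spin. The t₂g³e_g¹ (high-spin) configuration has an unevenly filled e_g set; the Jahn–Teller theorem predicts a tetragonal distortion (typically axial elongation) to lift the degeneracy.
[Ir(bipy)(phen)(py)2]^3+: Ligand charges: 2,2′-bipyridine is neutral; 1,10-phenanthroline is neutral; pyridine is neutral. With an overall charge of +3 the iridium centre must be in the +3 oxidation state. Ir sits in group 9, so the d-electron count is 9 − 3 = 6. A 5d ion has a large Δₒ and is invariably low-spin. The d⁶ configuration leaves the e_g set evenly filled (or empty) — no strong Jahn–Teller driving force.

[Cr(acac)3]^-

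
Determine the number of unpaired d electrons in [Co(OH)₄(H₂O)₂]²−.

Ligand charges: each hydroxide is −1; water is neutral. With an overall charge of −2 the cobalt centre must be in the +2 oxidation state.
Co sits in group 9, so the d-electron count is 9 − 2 = 7.
The spin state decides the count: Hydroxide is a weak-field ligand for a first-row metal, so the complex is high-spin.
An octahedral high-spin d⁷ ion is t₂g⁵e_g², giving 3 unpaired electrons.

3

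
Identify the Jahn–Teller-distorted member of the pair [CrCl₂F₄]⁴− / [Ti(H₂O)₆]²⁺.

[CrCl₂F₄]⁴−

[CrCl₂F₄]⁴−: Ligand charges: each chloride is −1; each fluoride is −1. With an overall charge of −4 the chromium centre must be in the +2 oxidation state. Cr sits in group 6, so the d-electron count is 6 − 2 = 4. Chloride and fluoride are weak-field ligands for a first-row metal, so the complex is high-spin. The t₂g³e_g¹ (high-spin) configuration has an unevenly filled e_g set; the Jahn–Teller theorem predicts a tetragonal distortion (typically axial elongation) to lift the degeneracy.
[Ti(H₂O)₆]²⁺: Water is neutral; balancing the +2 overall charge requires Ti(II). Group 4 minus oxidation state 2 gives a d² configuration. The d² configuration leaves the e_g set evenly filled (or empty) — no strong Jahn–Teller driving force.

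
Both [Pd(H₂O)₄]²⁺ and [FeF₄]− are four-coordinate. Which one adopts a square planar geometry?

[Pd(H₂O)₄]²⁺

For [Pd(H₂O)₄]²⁺: Water is neutral; balancing the +2 overall charge requires Pd(II). Palladium is a group-10 element; Pd(II) is therefore d⁸. A 4d d⁸ ion has a large crystal-field splitting; square planar leaves the high-energy d_{x²−y²} orbital empty and maximises CFSE. → square planar.
For [FeF₄]−: Ligand charges: each fluoride is −1. With an overall charge of −1 the iron centre must be in the +3 oxidation state. Fe sits in group 8, so the d-electron count is 8 − 3 = 5. A high-spin d⁵ ion has zero CFSE in either geometry, so four ligands adopt the sterically favoured tetrahedral geometry. → tetrahedral.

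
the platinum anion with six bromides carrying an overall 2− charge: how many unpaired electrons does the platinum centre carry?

0 unpaired electrons

Summing ligand charges against the −2 overall charge gives an oxidation state of +4 for platinum.
Platinum is a group-10 element; Pt(IV) is therefore d⁶.
The spin state decides the count: a 5d ion has a large Δₒ and is invariably low-spin.
An octahedral low-spin d⁶ ion is t₂g⁶e_g⁰, giving 0 unpaired electrons.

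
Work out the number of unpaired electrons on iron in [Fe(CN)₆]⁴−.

0 unpaired electrons

Ligand charges: each cyanide is −1. With an overall charge of −4 the iron centre must be in the +2 oxidation state.
Iron is a group-8 element; Fe(II) is therefore d⁶.
The spin state decides the count: Cyanide is a strong-field ligand (high in the spectrochemical series) for a first-row metal, so the complex is low-spin.
An octahedral low-spin d⁶ ion is t₂g⁶e_g⁰, giving 0 unpaired electrons.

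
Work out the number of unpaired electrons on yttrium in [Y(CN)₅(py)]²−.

0 unpaired electrons

Ligand charges: each cyanide is −1; pyridine is neutral. With an overall charge of −2 the yttrium centre must be in the +3 oxidation state.
Group 3 minus oxidation state 3 gives a d⁰ configuration.
In an octahedral field the d⁰ configuration is t₂g⁰e_g⁰, giving 0 unpaired electrons.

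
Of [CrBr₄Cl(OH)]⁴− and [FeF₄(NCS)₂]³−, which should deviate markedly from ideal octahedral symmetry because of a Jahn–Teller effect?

[CrBr₄Cl(OH)]⁴−: Each bromide is −1; each chloride is −1; each hydroxide is −1; balancing the −4 overall charge requires Cr(II). Cr sits in group 6, so the d-electron count is 6 − 2 = 4. Bromide, chloride, and hydroxide are weak-field ligands for a first-row metal, so the complex is high-spin. The t₂g³e_g¹ (high-spin) configuration has an unevenly filled e_g set; the Jahn–Teller theorem predicts a tetragonal distortion (typically axial elongation) to lift the degeneracy.
[FeF₄(NCS)₂]³−: Summing ligand charges against the −3 overall charge gives an oxidation state of +3 for iron. Iron is a group-8 element; Fe(III) is therefore d⁵. Fluoride and isothiocyanate are weak-field ligands for a first-row metal, so the complex is high-spin. The d⁵ configuration leaves the e_g set evenly filled (or empty) — no strong Jahn–Teller driving force.

[CrBr₄Cl(OH)]⁴−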